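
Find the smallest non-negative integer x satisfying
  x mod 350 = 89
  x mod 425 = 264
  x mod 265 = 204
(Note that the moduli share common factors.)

312639

gcd(350, 425) = 25 and 25 | (264 − 89), so the pair is consistent; merging gives x ≡ 3239 (mod 5950), where 5950 = lcm(350, 425).
gcd(5950, 265) = 5 and 5 | (204 − 3239), so the pair is consistent; merging gives x ≡ 312639 (mod 315350), where 315350 = lcm(5950, 265).
The solution is unique modulo lcm(350, 425, 265) = 315350.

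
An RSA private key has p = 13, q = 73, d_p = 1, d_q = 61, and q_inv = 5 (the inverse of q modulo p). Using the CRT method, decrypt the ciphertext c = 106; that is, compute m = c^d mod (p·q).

m₁ = c^(d_p) mod p: c ≡ 2 (mod 13), and 2^1 mod 13 = 2.
m₂ = c^(d_q) mod q: c ≡ 33 (mod 73), and 33^61 mod 73 = 28.
h = q_inv·(m₁ − m₂) mod p = 5·(2 − 28) mod 13 = 0.
m = m₂ + h·q = 28 + 0·73 = 28.

28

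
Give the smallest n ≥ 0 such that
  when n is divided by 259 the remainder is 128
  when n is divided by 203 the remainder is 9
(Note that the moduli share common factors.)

4272

gcd(259, 203) = 7 and 7 | (9 − 128), so the pair is consistent; merging gives n ≡ 4272 (mod 7511), where 7511 = lcm(259, 203).
The solution is unique modulo lcm(259, 203) = 7511.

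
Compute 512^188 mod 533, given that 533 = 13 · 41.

Mod 13: 512 ≡ 5; by Fermat, exponent reduces to 188 mod 12 = 8; 5^8 ≡ 1 (mod 13).
Mod 41: 512 ≡ 20; by Fermat, exponent reduces to 188 mod 40 = 28; 20^28 ≡ 37 (mod 41).
Combine by CRT: x ≡ 1 (mod 13), x ≡ 37 (mod 41) ⇒ x ≡ 365 (mod 533).

365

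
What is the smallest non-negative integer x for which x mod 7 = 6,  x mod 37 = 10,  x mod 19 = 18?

The moduli are pairwise coprime; N = 7·37·19 = 4921.
N/7 = 703; 703 ≡ 3 (mod 7); 3·5 ≡ 1, so inverse 5.
N/37 = 133; 133 ≡ 22 (mod 37); 22·32 ≡ 1, so inverse 32.
N/19 = 259; 259 ≡ 12 (mod 19); 12·8 ≡ 1, so inverse 8.
x ≡ 6·703·5 + 10·133·32 + 18·259·8 = 100946.
100946 mod 4921 = 2526.

2526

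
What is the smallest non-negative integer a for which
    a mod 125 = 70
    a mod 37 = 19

From a ≡ 70 (mod 125) write a = 70 + 125t. Substituting into a ≡ 19 (mod 37) gives 125t ≡ 23 (mod 37), and since 14⁻¹ ≡ 8 (mod 37), t ≡ 36. Hence a ≡ 70 + 125·36 = 4570 (mod 4625).

4570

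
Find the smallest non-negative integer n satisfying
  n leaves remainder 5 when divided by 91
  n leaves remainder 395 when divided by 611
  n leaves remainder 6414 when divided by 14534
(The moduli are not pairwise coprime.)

2113844

gcd(91, 611) = 13 and 13 | (395 − 5), so the pair is consistent; merging gives n ≡ 1006 (mod 4277), where 4277 = lcm(91, 611).
gcd(4277, 14534) = 13 and 13 | (6414 − 1006), so the pair is consistent; merging gives n ≡ 2113844 (mod 4781686), where 4781686 = lcm(4277, 14534).
The solution is unique modulo lcm(91, 611, 14534) = 4781686.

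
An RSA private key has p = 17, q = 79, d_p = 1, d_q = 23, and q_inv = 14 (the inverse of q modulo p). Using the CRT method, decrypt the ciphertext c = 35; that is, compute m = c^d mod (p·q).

613

m₁ = c^(d_p) mod p: c ≡ 1 (mod 17), and 1^1 mod 17 = 1.
m₂ = c^(d_q) mod q: c ≡ 35 (mod 79), and 35^23 mod 79 = 60.
h = q_inv·(m₁ − m₂) mod p = 14·(1 − 60) mod 17 = 7.
m = m₂ + h·q = 60 + 7·79 = 613.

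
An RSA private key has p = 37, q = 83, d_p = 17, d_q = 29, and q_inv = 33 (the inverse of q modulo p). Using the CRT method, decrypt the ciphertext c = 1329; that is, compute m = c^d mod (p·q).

m₁ = c^(d_p) mod p: c ≡ 34 (mod 37), and 34^17 mod 37 = 12.
m₂ = c^(d_q) mod q: c ≡ 1 (mod 83), and 1^29 mod 83 = 1.
h = q_inv·(m₁ − m₂) mod p = 33·(12 − 1) mod 37 = 30.
m = m₂ + h·q = 1 + 30·83 = 2491.

2491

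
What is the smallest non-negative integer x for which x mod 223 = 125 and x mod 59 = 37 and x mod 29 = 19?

139277

The moduli are pairwise coprime; N = 223·59·29 = 381553.
N/223 = 1711; 1711 ≡ 150 (mod 223); 150·168 ≡ 1, so inverse 168.
N/59 = 6467; 6467 ≡ 36 (mod 59); 36·41 ≡ 1, so inverse 41.
N/29 = 13157; 13157 ≡ 20 (mod 29); 20·16 ≡ 1, so inverse 16.
x ≡ 125·1711·168 + 37·6467·41 + 19·13157·16 = 49741167.
49741167 mod 381553 = 139277.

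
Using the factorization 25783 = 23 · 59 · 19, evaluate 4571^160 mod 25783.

Mod 23: 4571 ≡ 17; by Fermat, exponent reduces to 160 mod 22 = 6; 17^6 ≡ 12 (mod 23).
Mod 59: 4571 ≡ 28; by Fermat, exponent reduces to 160 mod 58 = 44; 28^44 ≡ 21 (mod 59).
Mod 19: 4571 ≡ 11; by Fermat, exponent reduces to 160 mod 18 = 16; 11^16 ≡ 11 (mod 19).
Combine by CRT: x ≡ 12 (mod 23), x ≡ 21 (mod 59), x ≡ 11 (mod 19) ⇒ x ≡ 6452 (mod 25783).

6452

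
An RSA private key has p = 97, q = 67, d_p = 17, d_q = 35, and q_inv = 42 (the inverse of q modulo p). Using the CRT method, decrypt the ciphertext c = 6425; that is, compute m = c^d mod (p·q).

m₁ = c^(d_p) mod p: c ≡ 23 (mod 97), and 23^17 mod 97 = 68.
m₂ = c^(d_q) mod q: c ≡ 60 (mod 67), and 60^35 mod 67 = 49.
h = q_inv·(m₁ − m₂) mod p = 42·(68 − 49) mod 97 = 22.
m = m₂ + h·q = 49 + 22·67 = 1523.

1523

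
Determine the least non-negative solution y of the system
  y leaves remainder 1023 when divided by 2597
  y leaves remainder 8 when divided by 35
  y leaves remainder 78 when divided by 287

91918

gcd(2597, 35) = 7 and 7 | (8 − 1023), so the pair is consistent; merging gives y ≡ 1023 (mod 12985), where 12985 = lcm(2597, 35).
gcd(12985, 287) = 7 and 7 | (78 − 1023), so the pair is consistent; merging gives y ≡ 91918 (mod 532385), where 532385 = lcm(12985, 287).
The solution is unique modulo lcm(2597, 35, 287) = 532385.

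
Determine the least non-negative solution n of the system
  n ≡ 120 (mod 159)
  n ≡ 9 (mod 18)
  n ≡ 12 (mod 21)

Combine the congruences pairwise.
gcd(159, 18) = 3 and 3 | (9 − 120), so the pair is consistent; merging gives n ≡ 279 (mod 954), where 954 = lcm(159, 18).
gcd(954, 21) = 3 and 3 | (12 − 279), so the pair is consistent; merging gives n ≡ 3141 (mod 6678), where 6678 = lcm(954, 21).
The solution is unique modulo lcm(159, 18, 21) = 6678.

3141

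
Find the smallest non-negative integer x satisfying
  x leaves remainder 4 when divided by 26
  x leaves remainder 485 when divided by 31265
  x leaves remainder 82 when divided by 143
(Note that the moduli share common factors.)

156810

Combine the congruences pairwise.
gcd(26, 31265) = 13 and 13 | (485 − 4), so the pair is consistent; merging gives x ≡ 31750 (mod 62530), where 62530 = lcm(26, 31265).
gcd(62530, 143) = 13 and 13 | (82 − 31750), so the pair is consistent; merging gives x ≡ 156810 (mod 687830), where 687830 = lcm(62530, 143).
The solution is unique modulo lcm(26, 31265, 143) = 687830.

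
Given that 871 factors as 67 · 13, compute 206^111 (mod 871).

Mod 67: 206 ≡ 5; by Fermat, exponent reduces to 111 mod 66 = 45; 5^45 ≡ 5 (mod 67).
Mod 13: 206 ≡ 11; by Fermat, exponent reduces to 111 mod 12 = 3; 11^3 ≡ 5 (mod 13).
Combine by CRT: x ≡ 5 (mod 67), x ≡ 5 (mod 13) ⇒ x ≡ 5 (mod 871).

5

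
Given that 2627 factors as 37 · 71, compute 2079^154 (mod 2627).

Mod 37: 2079 ≡ 7; by Fermat, exponent reduces to 154 mod 36 = 10; 7^10 ≡ 7 (mod 37).
Mod 71: 2079 ≡ 20; by Fermat, exponent reduces to 154 mod 70 = 14; 20^14 ≡ 1 (mod 71).
Combine by CRT: x ≡ 7 (mod 37), x ≡ 1 (mod 71) ⇒ x ≡ 2486 (mod 2627).

2486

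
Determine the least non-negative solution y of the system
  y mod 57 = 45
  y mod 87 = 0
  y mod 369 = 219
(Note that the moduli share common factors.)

957

Combine the congruences pairwise.
gcd(57, 87) = 3 and 3 | (0 − 45), so the pair is consistent; merging gives y ≡ 957 (mod 1653), where 1653 = lcm(57, 87).
gcd(1653, 369) = 3 and 3 | (219 − 957), so the pair is consistent; merging gives y ≡ 957 (mod 203319), where 203319 = lcm(1653, 369).
The solution is unique modulo lcm(57, 87, 369) = 203319.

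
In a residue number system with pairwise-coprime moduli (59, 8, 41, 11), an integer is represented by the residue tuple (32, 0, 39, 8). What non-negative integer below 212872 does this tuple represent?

The moduli are pairwise coprime; N = 59·8·41·11 = 212872.
N/59 = 3608; 3608 ≡ 9 (mod 59); 9·46 ≡ 1, so inverse 46.
N/8 = 26609; 26609 ≡ 1 (mod 8), inverse 1.
N/41 = 5192; 5192 ≡ 26 (mod 41); 26·30 ≡ 1, so inverse 30.
N/11 = 19352; 19352 ≡ 3 (mod 11); 3·4 ≡ 1, so inverse 4.
x ≡ 32·3608·46 + 0·26609·1 + 39·5192·30 + 8·19352·4 = 12004880.
12004880 mod 212872 = 84048.

84048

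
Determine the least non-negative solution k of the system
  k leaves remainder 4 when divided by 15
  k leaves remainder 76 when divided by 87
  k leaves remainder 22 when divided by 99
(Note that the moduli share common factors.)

Combine the congruences pairwise.
gcd(15, 87) = 3 and 3 | (76 − 4), so the pair is consistent; merging gives k ≡ 424 (mod 435), where 435 = lcm(15, 87).
gcd(435, 99) = 3 and 3 | (22 − 424), so the pair is consistent; merging gives k ≡ 4774 (mod 14355), where 14355 = lcm(435, 99).
The solution is unique modulo lcm(15, 87, 99) = 14355.

4774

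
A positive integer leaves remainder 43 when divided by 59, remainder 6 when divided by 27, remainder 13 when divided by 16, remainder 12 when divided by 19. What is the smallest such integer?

165597

The moduli are pairwise coprime; N = 59·27·16·19 = 484272.
N/59 = 8208; 8208 ≡ 7 (mod 59); 7·17 ≡ 1, so inverse 17.
N/27 = 17936; 17936 ≡ 8 (mod 27); 8·17 ≡ 1, so inverse 17.
N/16 = 30267; 30267 ≡ 11 (mod 16); 11·3 ≡ 1, so inverse 3.
N/19 = 25488; 25488 ≡ 9 (mod 19); 9·17 ≡ 1, so inverse 17.
x ≡ 43·8208·17 + 6·17936·17 + 13·30267·3 + 12·25488·17 = 14209485.
14209485 mod 484272 = 165597.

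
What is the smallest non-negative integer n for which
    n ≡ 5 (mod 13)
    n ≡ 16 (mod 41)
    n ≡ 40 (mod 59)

11250

Combine the congruences pairwise.
From n ≡ 5 (mod 13) write n = 5 + 13t. Substituting into n ≡ 16 (mod 41) gives 13t ≡ 11 (mod 41), and since 13⁻¹ ≡ 19 (mod 41), t ≡ 4. Hence n ≡ 5 + 13·4 = 57 (mod 533).
From n ≡ 57 (mod 533) write n = 57 + 533t. Substituting into n ≡ 40 (mod 59) gives 533t ≡ 42 (mod 59), and since 2⁻¹ ≡ 30 (mod 59), t ≡ 21. Hence n ≡ 57 + 533·21 = 11250 (mod 31447).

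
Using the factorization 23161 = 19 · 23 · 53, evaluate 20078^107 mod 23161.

20630

Mod 19: 20078 ≡ 14; by Fermat, exponent reduces to 107 mod 18 = 17; 14^17 ≡ 15 (mod 19).
Mod 23: 20078 ≡ 22; by Fermat, exponent reduces to 107 mod 22 = 19; 22^19 ≡ 22 (mod 23).
Mod 53: 20078 ≡ 44; by Fermat, exponent reduces to 107 mod 52 = 3; 44^3 ≡ 13 (mod 53).
Combine by CRT: x ≡ 15 (mod 19), x ≡ 22 (mod 23), x ≡ 13 (mod 53) ⇒ x ≡ 20630 (mod 23161).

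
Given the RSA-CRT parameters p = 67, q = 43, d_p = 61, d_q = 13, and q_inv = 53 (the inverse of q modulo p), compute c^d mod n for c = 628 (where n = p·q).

m₁ = c^(d_p) mod p: c ≡ 25 (mod 67), and 25^61 mod 67 = 62.
m₂ = c^(d_q) mod q: c ≡ 26 (mod 43), and 26^13 mod 43 = 30.
h = q_inv·(m₁ − m₂) mod p = 53·(62 − 30) mod 67 = 21.
m = m₂ + h·q = 30 + 21·43 = 933.

933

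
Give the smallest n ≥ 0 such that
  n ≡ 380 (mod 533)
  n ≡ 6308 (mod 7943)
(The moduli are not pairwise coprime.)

260484

gcd(533, 7943) = 13 and 13 | (6308 − 380), so the pair is consistent; merging gives n ≡ 260484 (mod 325663), where 325663 = lcm(533, 7943).
The solution is unique modulo lcm(533, 7943) = 325663.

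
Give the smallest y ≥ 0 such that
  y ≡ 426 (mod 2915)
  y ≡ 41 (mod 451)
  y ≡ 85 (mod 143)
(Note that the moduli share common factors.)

Combine the congruences pairwise.
gcd(2915, 451) = 11 and 11 | (41 − 426), so the pair is consistent; merging gives y ≡ 108281 (mod 119515), where 119515 = lcm(2915, 451).
gcd(119515, 143) = 11 and 11 | (85 − 108281), so the pair is consistent; merging gives y ≡ 944886 (mod 1553695), where 1553695 = lcm(119515, 143).
The solution is unique modulo lcm(2915, 451, 143) = 1553695.

944886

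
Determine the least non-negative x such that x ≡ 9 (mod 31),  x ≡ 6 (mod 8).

102

From x ≡ 9 (mod 31) write x = 9 + 31t. Substituting into x ≡ 6 (mod 8) gives 31t ≡ 5 (mod 8), and since 7⁻¹ ≡ 7 (mod 8), t ≡ 3. Hence x ≡ 9 + 31·3 = 102 (mod 248).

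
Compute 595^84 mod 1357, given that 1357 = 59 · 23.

784

Mod 59: 595 ≡ 5; by Fermat, exponent reduces to 84 mod 58 = 26; 5^26 ≡ 17 (mod 59).
Mod 23: 595 ≡ 20; by Fermat, exponent reduces to 84 mod 22 = 18; 20^18 ≡ 2 (mod 23).
Combine by CRT: x ≡ 17 (mod 59), x ≡ 2 (mod 23) ⇒ x ≡ 784 (mod 1357).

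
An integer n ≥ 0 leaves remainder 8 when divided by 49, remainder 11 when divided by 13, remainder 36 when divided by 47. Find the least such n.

The moduli are pairwise coprime; M = 49·13·47 = 29939.
M/49 = 611; 611 ≡ 23 (mod 49); 23·32 ≡ 1, so inverse 32.
M/13 = 2303; 2303 ≡ 2 (mod 13); 2·7 ≡ 1, so inverse 7.
M/47 = 637; 637 ≡ 26 (mod 47); 26·38 ≡ 1, so inverse 38.
n ≡ 8·611·32 + 11·2303·7 + 36·637·38 = 1205163.
1205163 mod 29939 = 7603.

7603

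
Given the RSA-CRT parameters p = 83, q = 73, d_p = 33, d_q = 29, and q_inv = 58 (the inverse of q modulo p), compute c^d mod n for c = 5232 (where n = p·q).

m₁ = c^(d_p) mod p: c ≡ 3 (mod 83), and 3^33 mod 83 = 21.
m₂ = c^(d_q) mod q: c ≡ 49 (mod 73), and 49^29 mod 73 = 70.
h = q_inv·(m₁ − m₂) mod p = 58·(21 − 70) mod 83 = 63.
m = m₂ + h·q = 70 + 63·73 = 4669.

4669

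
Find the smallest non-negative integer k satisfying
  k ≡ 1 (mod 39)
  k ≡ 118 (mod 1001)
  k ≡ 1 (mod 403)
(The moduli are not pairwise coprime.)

Combine the congruences pairwise.
gcd(39, 1001) = 13 and 13 | (118 − 1), so the pair is consistent; merging gives k ≡ 118 (mod 3003), where 3003 = lcm(39, 1001).
gcd(3003, 403) = 13 and 13 | (1 − 118), so the pair is consistent; merging gives k ≡ 18136 (mod 93093), where 93093 = lcm(3003, 403).
The solution is unique modulo lcm(39, 1001, 403) = 93093.

18136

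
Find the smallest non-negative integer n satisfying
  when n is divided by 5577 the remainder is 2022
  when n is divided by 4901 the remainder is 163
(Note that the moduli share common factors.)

107985

gcd(5577, 4901) = 169 and 169 | (163 − 2022), so the pair is consistent; merging gives n ≡ 107985 (mod 161733), where 161733 = lcm(5577, 4901).
The solution is unique modulo lcm(5577, 4901) = 161733.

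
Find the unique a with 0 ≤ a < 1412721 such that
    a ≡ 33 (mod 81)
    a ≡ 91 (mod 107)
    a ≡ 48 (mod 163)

1317903

From a ≡ 33 (mod 81) write a = 33 + 81t. Substituting into a ≡ 91 (mod 107) gives 81t ≡ 58 (mod 107), and since 81⁻¹ ≡ 37 (mod 107), t ≡ 6. Hence a ≡ 33 + 81·6 = 519 (mod 8667).
From a ≡ 519 (mod 8667) write a = 519 + 8667t. Substituting into a ≡ 48 (mod 163) gives 8667t ≡ 18 (mod 163), and since 28⁻¹ ≡ 99 (mod 163), t ≡ 152. Hence a ≡ 519 + 8667·152 = 1317903 (mod 1412721).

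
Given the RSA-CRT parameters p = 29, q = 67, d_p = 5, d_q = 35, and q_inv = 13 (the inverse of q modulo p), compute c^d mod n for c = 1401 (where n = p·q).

701

m₁ = c^(d_p) mod p: c ≡ 9 (mod 29), and 9^5 mod 29 = 5.
m₂ = c^(d_q) mod q: c ≡ 61 (mod 67), and 61^35 mod 67 = 31.
h = q_inv·(m₁ − m₂) mod p = 13·(5 − 31) mod 29 = 10.
m = m₂ + h·q = 31 + 10·67 = 701.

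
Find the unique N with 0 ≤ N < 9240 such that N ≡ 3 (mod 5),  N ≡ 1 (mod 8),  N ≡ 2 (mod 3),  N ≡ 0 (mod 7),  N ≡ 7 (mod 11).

7553

From N ≡ 3 (mod 5) write N = 3 + 5t. Substituting into N ≡ 1 (mod 8) gives 5t ≡ 6 (mod 8), and since 5⁻¹ ≡ 5 (mod 8), t ≡ 6. Hence N ≡ 3 + 5·6 = 33 (mod 40).
From N ≡ 33 (mod 40) write N = 33 + 40t. Substituting into N ≡ 2 (mod 3) gives 40t ≡ 2 (mod 3), and since 1⁻¹ ≡ 1 (mod 3), t ≡ 2. Hence N ≡ 33 + 40·2 = 113 (mod 120).
From N ≡ 113 (mod 120) write N = 113 + 120t. Substituting into N ≡ 0 (mod 7) gives 120t ≡ 6 (mod 7), and since 1⁻¹ ≡ 1 (mod 7), t ≡ 6. Hence N ≡ 113 + 120·6 = 833 (mod 840).
From N ≡ 833 (mod 840) write N = 833 + 840t. Substituting into N ≡ 7 (mod 11) gives 840t ≡ 10 (mod 11), and since 4⁻¹ ≡ 3 (mod 11), t ≡ 8. Hence N ≡ 833 + 840·8 = 7553 (mod 9240).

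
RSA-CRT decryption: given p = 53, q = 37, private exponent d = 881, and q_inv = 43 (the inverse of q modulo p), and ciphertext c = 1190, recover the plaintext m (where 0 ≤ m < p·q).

524

d_p = d mod (p−1) = 881 mod 52 = 49; d_q = d mod (q−1) = 17.
m₁ = c^(d_p) mod p: c ≡ 24 (mod 53), and 24^49 mod 53 = 47.
m₂ = c^(d_q) mod q: c ≡ 6 (mod 37), and 6^17 mod 37 = 6.
h = q_inv·(m₁ − m₂) mod p = 43·(47 − 6) mod 53 = 14.
m = m₂ + h·q = 6 + 14·37 = 524.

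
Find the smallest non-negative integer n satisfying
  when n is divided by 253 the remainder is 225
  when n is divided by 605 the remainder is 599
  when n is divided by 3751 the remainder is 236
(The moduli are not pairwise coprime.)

367834

gcd(253, 605) = 11 and 11 | (599 − 225), so the pair is consistent; merging gives n ≡ 6044 (mod 13915), where 13915 = lcm(253, 605).
gcd(13915, 3751) = 121 and 121 | (236 − 6044), so the pair is consistent; merging gives n ≡ 367834 (mod 431365), where 431365 = lcm(13915, 3751).
The solution is unique modulo lcm(253, 605, 3751) = 431365.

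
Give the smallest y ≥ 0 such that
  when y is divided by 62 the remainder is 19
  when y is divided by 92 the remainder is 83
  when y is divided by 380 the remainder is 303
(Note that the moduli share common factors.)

gcd(62, 92) = 2 and 2 | (83 − 19), so the pair is consistent; merging gives y ≡ 267 (mod 2852), where 2852 = lcm(62, 92).
gcd(2852, 380) = 4 and 4 | (303 − 267), so the pair is consistent; merging gives y ≡ 51603 (mod 270940), where 270940 = lcm(2852, 380).
The solution is unique modulo lcm(62, 92, 380) = 270940.

51603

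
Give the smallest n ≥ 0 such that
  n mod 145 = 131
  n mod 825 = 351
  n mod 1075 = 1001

998601

Combine the congruences pairwise.
gcd(145, 825) = 5 and 5 | (351 − 131), so the pair is consistent; merging gives n ≡ 17676 (mod 23925), where 23925 = lcm(145, 825).
gcd(23925, 1075) = 25 and 25 | (1001 − 17676), so the pair is consistent; merging gives n ≡ 998601 (mod 1028775), where 1028775 = lcm(23925, 1075).
The solution is unique modulo lcm(145, 825, 1075) = 1028775.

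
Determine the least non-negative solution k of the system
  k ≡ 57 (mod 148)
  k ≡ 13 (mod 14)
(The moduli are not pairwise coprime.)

797

gcd(148, 14) = 2 and 2 | (13 − 57), so the pair is consistent; merging gives k ≡ 797 (mod 1036), where 1036 = lcm(148, 14).
The solution is unique modulo lcm(148, 14) = 1036.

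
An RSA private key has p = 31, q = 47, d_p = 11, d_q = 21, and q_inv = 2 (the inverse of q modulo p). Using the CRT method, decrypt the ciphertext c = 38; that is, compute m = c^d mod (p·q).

m₁ = c^(d_p) mod p: c ≡ 7 (mod 31), and 7^11 mod 31 = 20.
m₂ = c^(d_q) mod q: c ≡ 38 (mod 47), and 38^21 mod 47 = 29.
h = q_inv·(m₁ − m₂) mod p = 2·(20 − 29) mod 31 = 13.
m = m₂ + h·q = 29 + 13·47 = 640.

640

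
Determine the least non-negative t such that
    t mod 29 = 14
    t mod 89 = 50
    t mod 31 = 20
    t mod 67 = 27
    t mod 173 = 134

919631977

The moduli are pairwise coprime; N = 29·89·31·67·173 = 927407501.
N/29 = 31979569; 31979569 ≡ 22 (mod 29); 22·4 ≡ 1, so inverse 4.
N/89 = 10420309; 10420309 ≡ 11 (mod 89); 11·81 ≡ 1, so inverse 81.
N/31 = 29916371; 29916371 ≡ 7 (mod 31); 7·9 ≡ 1, so inverse 9.
N/67 = 13841903; 13841903 ≡ 38 (mod 67); 38·30 ≡ 1, so inverse 30.
N/173 = 5360737; 5360737 ≡ 159 (mod 173); 159·37 ≡ 1, so inverse 37.
t ≡ 14·31979569·4 + 50·10420309·81 + 20·29916371·9 + 27·13841903·30 + 134·5360737·37 = 87168529570.
87168529570 mod 927407501 = 919631977.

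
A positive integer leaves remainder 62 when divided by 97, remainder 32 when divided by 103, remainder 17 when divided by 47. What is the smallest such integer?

30520

From n ≡ 62 (mod 97) write n = 62 + 97t. Substituting into n ≡ 32 (mod 103) gives 97t ≡ 73 (mod 103), and since 97⁻¹ ≡ 17 (mod 103), t ≡ 5. Hence n ≡ 62 + 97·5 = 547 (mod 9991).
From n ≡ 547 (mod 9991) write n = 547 + 9991t. Substituting into n ≡ 17 (mod 47) gives 9991t ≡ 34 (mod 47), and since 27⁻¹ ≡ 7 (mod 47), t ≡ 3. Hence n ≡ 547 + 9991·3 = 30520 (mod 469577).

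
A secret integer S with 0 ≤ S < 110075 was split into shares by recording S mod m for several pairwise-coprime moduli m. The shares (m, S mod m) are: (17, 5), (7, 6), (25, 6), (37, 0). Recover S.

79106

The moduli are pairwise coprime; N = 17·7·25·37 = 110075.
N/17 = 6475; 6475 ≡ 15 (mod 17); 15·8 ≡ 1, so inverse 8.
N/7 = 15725; 15725 ≡ 3 (mod 7); 3·5 ≡ 1, so inverse 5.
N/25 = 4403; 4403 ≡ 3 (mod 25); 3·17 ≡ 1, so inverse 17.
N/37 = 2975; 2975 ≡ 15 (mod 37); 15·5 ≡ 1, so inverse 5.
S ≡ 5·6475·8 + 6·15725·5 + 6·4403·17 + 0·2975·5 = 1179856.
1179856 mod 110075 = 79106.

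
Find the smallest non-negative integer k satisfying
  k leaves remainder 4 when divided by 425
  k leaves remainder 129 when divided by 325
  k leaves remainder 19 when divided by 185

175954

gcd(425, 325) = 25 and 25 | (129 − 4), so the pair is consistent; merging gives k ≡ 4679 (mod 5525), where 5525 = lcm(425, 325).
gcd(5525, 185) = 5 and 5 | (19 − 4679), so the pair is consistent; merging gives k ≡ 175954 (mod 204425), where 204425 = lcm(5525, 185).
The solution is unique modulo lcm(425, 325, 185) = 204425.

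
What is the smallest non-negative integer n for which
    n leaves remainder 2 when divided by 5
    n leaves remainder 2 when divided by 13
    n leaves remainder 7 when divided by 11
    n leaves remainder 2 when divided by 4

1822

The moduli are pairwise coprime; M = 5·13·11·4 = 2860.
M/5 = 572; 572 ≡ 2 (mod 5); 2·3 ≡ 1, so inverse 3.
M/13 = 220; 220 ≡ 12 (mod 13); 12·12 ≡ 1, so inverse 12.
M/11 = 260; 260 ≡ 7 (mod 11); 7·8 ≡ 1, so inverse 8.
M/4 = 715; 715 ≡ 3 (mod 4); 3·3 ≡ 1, so inverse 3.
n ≡ 2·572·3 + 2·220·12 + 7·260·8 + 2·715·3 = 27562.
27562 mod 2860 = 1822.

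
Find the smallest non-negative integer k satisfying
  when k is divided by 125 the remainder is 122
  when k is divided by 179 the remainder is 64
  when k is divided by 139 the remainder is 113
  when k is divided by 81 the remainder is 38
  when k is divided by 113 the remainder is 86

11860168997

The moduli are pairwise coprime; N = 125·179·139·81·113 = 28466974125.
N/125 = 227735793; 227735793 ≡ 43 (mod 125); 43·32 ≡ 1, so inverse 32.
N/179 = 159033375; 159033375 ≡ 109 (mod 179); 109·23 ≡ 1, so inverse 23.
N/139 = 204798375; 204798375 ≡ 84 (mod 139); 84·48 ≡ 1, so inverse 48.
N/81 = 351444125; 351444125 ≡ 29 (mod 81); 29·14 ≡ 1, so inverse 14.
N/113 = 251920125; 251920125 ≡ 72 (mod 113); 72·11 ≡ 1, so inverse 11.
k ≡ 122·227735793·32 + 64·159033375·23 + 113·204798375·48 + 38·351444125·14 + 86·251920125·11 = 2659288762622.
2659288762622 mod 28466974125 = 11860168997.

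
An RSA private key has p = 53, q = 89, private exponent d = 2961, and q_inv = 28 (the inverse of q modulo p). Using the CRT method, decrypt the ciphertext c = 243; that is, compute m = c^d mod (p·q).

d_p = d mod (p−1) = 2961 mod 52 = 49; d_q = d mod (q−1) = 57.
m₁ = c^(d_p) mod p: c ≡ 31 (mod 53), and 31^49 mod 53 = 32.
m₂ = c^(d_q) mod q: c ≡ 65 (mod 89), and 65^57 mod 89 = 41.
h = q_inv·(m₁ − m₂) mod p = 28·(32 − 41) mod 53 = 13.
m = m₂ + h·q = 41 + 13·89 = 1198.

1198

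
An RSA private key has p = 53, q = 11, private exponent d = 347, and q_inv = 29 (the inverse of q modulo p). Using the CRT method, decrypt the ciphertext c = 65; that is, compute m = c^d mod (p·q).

516

d_p = d mod (p−1) = 347 mod 52 = 35; d_q = d mod (q−1) = 7.
m₁ = c^(d_p) mod p: c ≡ 12 (mod 53), and 12^35 mod 53 = 39.
m₂ = c^(d_q) mod q: c ≡ 10 (mod 11), and 10^7 mod 11 = 10.
h = q_inv·(m₁ − m₂) mod p = 29·(39 − 10) mod 53 = 46.
m = m₂ + h·q = 10 + 46·11 = 516.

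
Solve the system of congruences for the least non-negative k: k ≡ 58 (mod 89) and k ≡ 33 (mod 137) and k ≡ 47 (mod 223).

898068

The moduli are pairwise coprime; N = 89·137·223 = 2719039.
N/89 = 30551; 30551 ≡ 24 (mod 89); 24·26 ≡ 1, so inverse 26.
N/137 = 19847; 19847 ≡ 119 (mod 137); 119·38 ≡ 1, so inverse 38.
N/223 = 12193; 12193 ≡ 151 (mod 223); 151·96 ≡ 1, so inverse 96.
k ≡ 58·30551·26 + 33·19847·38 + 47·12193·96 = 125973862.
125973862 mod 2719039 = 898068.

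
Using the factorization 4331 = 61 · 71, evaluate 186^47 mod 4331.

Mod 61: 186 ≡ 3; 3^47 ≡ 52 (mod 61).
Mod 71: 186 ≡ 44; 44^47 ≡ 68 (mod 71).
Combine by CRT: x ≡ 52 (mod 61), x ≡ 68 (mod 71) ⇒ x ≡ 2553 (mod 4331).

2553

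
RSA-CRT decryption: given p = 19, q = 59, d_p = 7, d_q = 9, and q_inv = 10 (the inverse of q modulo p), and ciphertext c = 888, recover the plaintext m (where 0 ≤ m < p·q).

m₁ = c^(d_p) mod p: c ≡ 14 (mod 19), and 14^7 mod 19 = 3.
m₂ = c^(d_q) mod q: c ≡ 3 (mod 59), and 3^9 mod 59 = 36.
h = q_inv·(m₁ − m₂) mod p = 10·(3 − 36) mod 19 = 12.
m = m₂ + h·q = 36 + 12·59 = 744.

744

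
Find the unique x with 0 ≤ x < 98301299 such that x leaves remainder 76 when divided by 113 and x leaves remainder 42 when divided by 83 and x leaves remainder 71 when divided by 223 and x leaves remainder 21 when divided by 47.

The moduli are pairwise coprime; N = 113·83·223·47 = 98301299.
N/113 = 869923; 869923 ≡ 49 (mod 113); 49·30 ≡ 1, so inverse 30.
N/83 = 1184353; 1184353 ≡ 26 (mod 83); 26·16 ≡ 1, so inverse 16.
N/223 = 440813; 440813 ≡ 165 (mod 223); 165·173 ≡ 1, so inverse 173.
N/47 = 2091517; 2091517 ≡ 17 (mod 47); 17·36 ≡ 1, so inverse 36.
x ≡ 76·869923·30 + 42·1184353·16 + 71·440813·173 + 21·2091517·36 = 9775002587.
9775002587 mod 98301299 = 43173986.

43173986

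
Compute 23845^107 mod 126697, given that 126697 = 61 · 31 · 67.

15464

Mod 61: 23845 ≡ 55; by Fermat, exponent reduces to 107 mod 60 = 47; 55^47 ≡ 31 (mod 61).
Mod 31: 23845 ≡ 6; by Fermat, exponent reduces to 107 mod 30 = 17; 6^17 ≡ 26 (mod 31).
Mod 67: 23845 ≡ 60; by Fermat, exponent reduces to 107 mod 66 = 41; 60^41 ≡ 54 (mod 67).
Combine by CRT: x ≡ 31 (mod 61), x ≡ 26 (mod 31), x ≡ 54 (mod 67) ⇒ x ≡ 15464 (mod 126697).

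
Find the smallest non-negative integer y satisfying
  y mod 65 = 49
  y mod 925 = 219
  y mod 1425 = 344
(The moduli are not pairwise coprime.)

65894

gcd(65, 925) = 5 and 5 | (219 − 49), so the pair is consistent; merging gives y ≡ 5769 (mod 12025), where 12025 = lcm(65, 925).
gcd(12025, 1425) = 25 and 25 | (344 − 5769), so the pair is consistent; merging gives y ≡ 65894 (mod 685425), where 685425 = lcm(12025, 1425).
The solution is unique modulo lcm(65, 925, 1425) = 685425.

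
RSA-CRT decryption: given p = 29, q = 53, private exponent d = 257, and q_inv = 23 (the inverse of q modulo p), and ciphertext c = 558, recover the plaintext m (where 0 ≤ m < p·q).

16

d_p = d mod (p−1) = 257 mod 28 = 5; d_q = d mod (q−1) = 49.
m₁ = c^(d_p) mod p: c ≡ 7 (mod 29), and 7^5 mod 29 = 16.
m₂ = c^(d_q) mod q: c ≡ 28 (mod 53), and 28^49 mod 53 = 16.
h = q_inv·(m₁ − m₂) mod p = 23·(16 − 16) mod 29 = 0.
m = m₂ + h·q = 16 + 0·53 = 16.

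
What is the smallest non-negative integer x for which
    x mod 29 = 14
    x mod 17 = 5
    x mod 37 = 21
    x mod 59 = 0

1015449

From x ≡ 14 (mod 29) write x = 14 + 29t. Substituting into x ≡ 5 (mod 17) gives 29t ≡ 8 (mod 17), and since 12⁻¹ ≡ 10 (mod 17), t ≡ 12. Hence x ≡ 14 + 29·12 = 362 (mod 493).
From x ≡ 362 (mod 493) write x = 362 + 493t. Substituting into x ≡ 21 (mod 37) gives 493t ≡ 29 (mod 37), and since 12⁻¹ ≡ 34 (mod 37), t ≡ 24. Hence x ≡ 362 + 493·24 = 12194 (mod 18241).
From x ≡ 12194 (mod 18241) write x = 12194 + 18241t. Substituting into x ≡ 0 (mod 59) gives 18241t ≡ 19 (mod 59), and since 10⁻¹ ≡ 6 (mod 59), t ≡ 55. Hence x ≡ 12194 + 18241·55 = 1015449 (mod 1076219).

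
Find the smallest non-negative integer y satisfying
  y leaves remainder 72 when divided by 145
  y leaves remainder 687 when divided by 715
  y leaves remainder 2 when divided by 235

573402

Combine the congruences pairwise.
gcd(145, 715) = 5 and 5 | (687 − 72), so the pair is consistent; merging gives y ≡ 13557 (mod 20735), where 20735 = lcm(145, 715).
gcd(20735, 235) = 5 and 5 | (2 − 13557), so the pair is consistent; merging gives y ≡ 573402 (mod 974545), where 974545 = lcm(20735, 235).
The solution is unique modulo lcm(145, 715, 235) = 974545.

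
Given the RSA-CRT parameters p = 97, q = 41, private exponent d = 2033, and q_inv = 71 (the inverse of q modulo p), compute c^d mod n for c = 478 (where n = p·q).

3143

d_p = d mod (p−1) = 2033 mod 96 = 17; d_q = d mod (q−1) = 33.
m₁ = c^(d_p) mod p: c ≡ 90 (mod 97), and 90^17 mod 97 = 39.
m₂ = c^(d_q) mod q: c ≡ 27 (mod 41), and 27^33 mod 41 = 27.
h = q_inv·(m₁ − m₂) mod p = 71·(39 − 27) mod 97 = 76.
m = m₂ + h·q = 27 + 76·41 = 3143.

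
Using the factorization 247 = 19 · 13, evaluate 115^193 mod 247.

115

Mod 19: 115 ≡ 1; by Fermat, exponent reduces to 193 mod 18 = 13; 1^13 ≡ 1 (mod 19).
Mod 13: 115 ≡ 11; by Fermat, exponent reduces to 193 mod 12 = 1; 11^1 ≡ 11 (mod 13).
Combine by CRT: x ≡ 1 (mod 19), x ≡ 11 (mod 13) ⇒ x ≡ 115 (mod 247).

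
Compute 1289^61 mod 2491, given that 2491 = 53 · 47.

Mod 53: 1289 ≡ 17; by Fermat, exponent reduces to 61 mod 52 = 9; 17^9 ≡ 38 (mod 53).
Mod 47: 1289 ≡ 20; by Fermat, exponent reduces to 61 mod 46 = 15; 20^15 ≡ 31 (mod 47).
Combine by CRT: x ≡ 38 (mod 53), x ≡ 31 (mod 47) ⇒ x ≡ 2052 (mod 2491).

2052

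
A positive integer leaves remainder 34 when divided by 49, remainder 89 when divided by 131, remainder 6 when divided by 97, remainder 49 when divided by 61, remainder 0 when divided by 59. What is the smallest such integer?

The moduli are pairwise coprime; N = 49·131·97·61·59 = 2240892157.
N/49 = 45732493; 45732493 ≡ 9 (mod 49); 9·11 ≡ 1, so inverse 11.
N/131 = 17106047; 17106047 ≡ 67 (mod 131); 67·88 ≡ 1, so inverse 88.
N/97 = 23101981; 23101981 ≡ 73 (mod 97); 73·4 ≡ 1, so inverse 4.
N/61 = 36735937; 36735937 ≡ 29 (mod 61); 29·40 ≡ 1, so inverse 40.
N/59 = 37981223; 37981223 ≡ 32 (mod 59); 32·24 ≡ 1, so inverse 24.
x ≡ 34·45732493·11 + 89·17106047·88 + 6·23101981·4 + 49·36735937·40 + 0·37981223·24 = 223635396550.
223635396550 mod 2240892157 = 1787073007.

1787073007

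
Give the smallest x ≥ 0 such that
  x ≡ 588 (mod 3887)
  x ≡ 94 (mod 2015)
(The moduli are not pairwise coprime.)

gcd(3887, 2015) = 13 and 13 | (94 − 588), so the pair is consistent; merging gives x ≡ 342644 (mod 602485), where 602485 = lcm(3887, 2015).
The solution is unique modulo lcm(3887, 2015) = 602485.

342644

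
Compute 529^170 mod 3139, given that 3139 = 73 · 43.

1975

Mod 73: 529 ≡ 18; by Fermat, exponent reduces to 170 mod 72 = 26; 18^26 ≡ 4 (mod 73).
Mod 43: 529 ≡ 13; by Fermat, exponent reduces to 170 mod 42 = 2; 13^2 ≡ 40 (mod 43).
Combine by CRT: x ≡ 4 (mod 73), x ≡ 40 (mod 43) ⇒ x ≡ 1975 (mod 3139).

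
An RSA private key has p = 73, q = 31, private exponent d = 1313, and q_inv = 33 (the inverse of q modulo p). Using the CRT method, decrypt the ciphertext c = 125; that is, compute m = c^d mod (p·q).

d_p = d mod (p−1) = 1313 mod 72 = 17; d_q = d mod (q−1) = 23.
m₁ = c^(d_p) mod p: c ≡ 52 (mod 73), and 52^17 mod 73 = 43.
m₂ = c^(d_q) mod q: c ≡ 1 (mod 31), and 1^23 mod 31 = 1.
h = q_inv·(m₁ − m₂) mod p = 33·(43 − 1) mod 73 = 72.
m = m₂ + h·q = 1 + 72·31 = 2233.

2233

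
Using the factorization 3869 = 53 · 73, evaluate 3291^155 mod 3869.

1145

Mod 53: 3291 ≡ 5; by Fermat, exponent reduces to 155 mod 52 = 51; 5^51 ≡ 32 (mod 53).
Mod 73: 3291 ≡ 6; by Fermat, exponent reduces to 155 mod 72 = 11; 6^11 ≡ 50 (mod 73).
Combine by CRT: x ≡ 32 (mod 53), x ≡ 50 (mod 73) ⇒ x ≡ 1145 (mod 3869).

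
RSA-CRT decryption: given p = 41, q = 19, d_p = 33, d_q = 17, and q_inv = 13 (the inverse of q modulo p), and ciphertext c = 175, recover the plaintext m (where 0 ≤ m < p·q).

m₁ = c^(d_p) mod p: c ≡ 11 (mod 41), and 11^33 mod 41 = 34.
m₂ = c^(d_q) mod q: c ≡ 4 (mod 19), and 4^17 mod 19 = 5.
h = q_inv·(m₁ − m₂) mod p = 13·(34 − 5) mod 41 = 8.
m = m₂ + h·q = 5 + 8·19 = 157.

157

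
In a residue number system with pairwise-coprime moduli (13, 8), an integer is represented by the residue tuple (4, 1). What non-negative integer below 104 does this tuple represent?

17

Combine the congruences pairwise.
From x ≡ 4 (mod 13) write x = 4 + 13t. Substituting into x ≡ 1 (mod 8) gives 13t ≡ 5 (mod 8), and since 5⁻¹ ≡ 5 (mod 8), t ≡ 1. Hence x ≡ 4 + 13·1 = 17 (mod 104).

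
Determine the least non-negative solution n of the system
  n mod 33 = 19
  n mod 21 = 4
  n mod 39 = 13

1768

Combine the congruences pairwise.
gcd(33, 21) = 3 and 3 | (4 − 19), so the pair is consistent; merging gives n ≡ 151 (mod 231), where 231 = lcm(33, 21).
gcd(231, 39) = 3 and 3 | (13 − 151), so the pair is consistent; merging gives n ≡ 1768 (mod 3003), where 3003 = lcm(231, 39).
The solution is unique modulo lcm(33, 21, 39) = 3003.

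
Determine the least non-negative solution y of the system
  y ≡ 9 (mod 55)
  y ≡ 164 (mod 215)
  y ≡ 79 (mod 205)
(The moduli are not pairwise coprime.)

11559

gcd(55, 215) = 5 and 5 | (164 − 9), so the pair is consistent; merging gives y ≡ 2099 (mod 2365), where 2365 = lcm(55, 215).
gcd(2365, 205) = 5 and 5 | (79 − 2099), so the pair is consistent; merging gives y ≡ 11559 (mod 96965), where 96965 = lcm(2365, 205).
The solution is unique modulo lcm(55, 215, 205) = 96965.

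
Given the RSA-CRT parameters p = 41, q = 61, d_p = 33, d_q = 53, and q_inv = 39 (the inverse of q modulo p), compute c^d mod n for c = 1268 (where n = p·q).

2088

m₁ = c^(d_p) mod p: c ≡ 38 (mod 41), and 38^33 mod 41 = 38.
m₂ = c^(d_q) mod q: c ≡ 48 (mod 61), and 48^53 mod 61 = 14.
h = q_inv·(m₁ − m₂) mod p = 39·(38 − 14) mod 41 = 34.
m = m₂ + h·q = 14 + 34·61 = 2088.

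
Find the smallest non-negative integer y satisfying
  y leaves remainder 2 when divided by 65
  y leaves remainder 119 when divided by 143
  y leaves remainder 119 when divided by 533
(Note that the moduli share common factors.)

Combine the congruences pairwise.
gcd(65, 143) = 13 and 13 | (119 − 2), so the pair is consistent; merging gives y ≡ 262 (mod 715), where 715 = lcm(65, 143).
gcd(715, 533) = 13 and 13 | (119 − 262), so the pair is consistent; merging gives y ≡ 5982 (mod 29315), where 29315 = lcm(715, 533).
The solution is unique modulo lcm(65, 143, 533) = 29315.

5982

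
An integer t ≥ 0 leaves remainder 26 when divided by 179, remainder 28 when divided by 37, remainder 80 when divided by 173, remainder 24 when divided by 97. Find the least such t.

97671555

The moduli are pairwise coprime; N = 179·37·173·97 = 111140563.
N/179 = 620897; 620897 ≡ 125 (mod 179); 125·116 ≡ 1, so inverse 116.
N/37 = 3003799; 3003799 ≡ 28 (mod 37); 28·4 ≡ 1, so inverse 4.
N/173 = 642431; 642431 ≡ 82 (mod 173); 82·19 ≡ 1, so inverse 19.
N/97 = 1145779; 1145779 ≡ 15 (mod 97); 15·13 ≡ 1, so inverse 13.
t ≡ 26·620897·116 + 28·3003799·4 + 80·642431·19 + 24·1145779·13 = 3543029008.
3543029008 mod 111140563 = 97671555.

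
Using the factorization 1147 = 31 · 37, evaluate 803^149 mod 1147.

Mod 31: 803 ≡ 28; by Fermat, exponent reduces to 149 mod 30 = 29; 28^29 ≡ 10 (mod 31).
Mod 37: 803 ≡ 26; by Fermat, exponent reduces to 149 mod 36 = 5; 26^5 ≡ 10 (mod 37).
Combine by CRT: x ≡ 10 (mod 31), x ≡ 10 (mod 37) ⇒ x ≡ 10 (mod 1147).

10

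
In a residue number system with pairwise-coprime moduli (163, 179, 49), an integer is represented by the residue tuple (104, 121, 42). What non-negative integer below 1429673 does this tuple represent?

78344

Combine the congruences pairwise.
From x ≡ 104 (mod 163) write x = 104 + 163t. Substituting into x ≡ 121 (mod 179) gives 163t ≡ 17 (mod 179), and since 163⁻¹ ≡ 123 (mod 179), t ≡ 122. Hence x ≡ 104 + 163·122 = 19990 (mod 29177).
From x ≡ 19990 (mod 29177) write x = 19990 + 29177t. Substituting into x ≡ 42 (mod 49) gives 29177t ≡ 44 (mod 49), and since 22⁻¹ ≡ 29 (mod 49), t ≡ 2. Hence x ≡ 19990 + 29177·2 = 78344 (mod 1429673).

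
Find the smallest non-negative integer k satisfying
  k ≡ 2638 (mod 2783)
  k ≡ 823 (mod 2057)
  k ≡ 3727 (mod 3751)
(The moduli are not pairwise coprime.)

161269

Combine the congruences pairwise.
gcd(2783, 2057) = 121 and 121 | (823 − 2638), so the pair is consistent; merging gives k ≡ 19336 (mod 47311), where 47311 = lcm(2783, 2057).
gcd(47311, 3751) = 121 and 121 | (3727 − 19336), so the pair is consistent; merging gives k ≡ 161269 (mod 1466641), where 1466641 = lcm(47311, 3751).
The solution is unique modulo lcm(2783, 2057, 3751) = 1466641.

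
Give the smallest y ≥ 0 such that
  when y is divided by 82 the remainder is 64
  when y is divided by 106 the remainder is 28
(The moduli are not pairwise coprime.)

2360

gcd(82, 106) = 2 and 2 | (28 − 64), so the pair is consistent; merging gives y ≡ 2360 (mod 4346), where 4346 = lcm(82, 106).
The solution is unique modulo lcm(82, 106) = 4346.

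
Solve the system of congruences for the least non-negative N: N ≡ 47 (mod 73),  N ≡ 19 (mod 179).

11654

From N ≡ 47 (mod 73) write N = 47 + 73t. Substituting into N ≡ 19 (mod 179) gives 73t ≡ 151 (mod 179), and since 73⁻¹ ≡ 103 (mod 179), t ≡ 159. Hence N ≡ 47 + 73·159 = 11654 (mod 13067).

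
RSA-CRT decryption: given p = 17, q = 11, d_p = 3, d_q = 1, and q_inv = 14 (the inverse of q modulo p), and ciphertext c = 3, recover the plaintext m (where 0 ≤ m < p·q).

146

m₁ = c^(d_p) mod p: c ≡ 3 (mod 17), and 3^3 mod 17 = 10.
m₂ = c^(d_q) mod q: c ≡ 3 (mod 11), and 3^1 mod 11 = 3.
h = q_inv·(m₁ − m₂) mod p = 14·(10 − 3) mod 17 = 13.
m = m₂ + h·q = 3 + 13·11 = 146.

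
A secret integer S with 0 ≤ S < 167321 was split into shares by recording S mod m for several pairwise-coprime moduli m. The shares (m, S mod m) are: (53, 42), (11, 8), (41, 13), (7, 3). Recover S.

Combine the congruences pairwise.
From S ≡ 42 (mod 53) write S = 42 + 53t. Substituting into S ≡ 8 (mod 11) gives 53t ≡ 10 (mod 11), and since 9⁻¹ ≡ 5 (mod 11), t ≡ 6. Hence S ≡ 42 + 53·6 = 360 (mod 583).
From S ≡ 360 (mod 583) write S = 360 + 583t. Substituting into S ≡ 13 (mod 41) gives 583t ≡ 22 (mod 41), and since 9⁻¹ ≡ 32 (mod 41), t ≡ 7. Hence S ≡ 360 + 583·7 = 4441 (mod 23903).
From S ≡ 4441 (mod 23903) write S = 4441 + 23903t. Substituting into S ≡ 3 (mod 7) gives 23903t ≡ 0 (mod 7), and since 5⁻¹ ≡ 3 (mod 7), t ≡ 0. Hence S ≡ 4441 + 23903·0 = 4441 (mod 167321).

4441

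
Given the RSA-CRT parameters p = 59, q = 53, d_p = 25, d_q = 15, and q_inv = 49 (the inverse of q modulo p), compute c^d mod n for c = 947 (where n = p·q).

2116

m₁ = c^(d_p) mod p: c ≡ 3 (mod 59), and 3^25 mod 59 = 51.
m₂ = c^(d_q) mod q: c ≡ 46 (mod 53), and 46^15 mod 53 = 49.
h = q_inv·(m₁ − m₂) mod p = 49·(51 − 49) mod 59 = 39.
m = m₂ + h·q = 49 + 39·53 = 2116.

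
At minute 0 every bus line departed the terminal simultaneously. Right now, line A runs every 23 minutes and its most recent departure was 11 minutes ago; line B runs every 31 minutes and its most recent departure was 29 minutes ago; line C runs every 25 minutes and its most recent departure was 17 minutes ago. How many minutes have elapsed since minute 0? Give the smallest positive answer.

15467

Combine the congruences pairwise.
From t ≡ 11 (mod 23) write t = 11 + 23s. Substituting into t ≡ 29 (mod 31) gives 23s ≡ 18 (mod 31), and since 23⁻¹ ≡ 27 (mod 31), s ≡ 21. Hence t ≡ 11 + 23·21 = 494 (mod 713).
From t ≡ 494 (mod 713) write t = 494 + 713s. Substituting into t ≡ 17 (mod 25) gives 713s ≡ 23 (mod 25), and since 13⁻¹ ≡ 2 (mod 25), s ≡ 21. Hence t ≡ 494 + 713·21 = 15467 (mod 17825).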